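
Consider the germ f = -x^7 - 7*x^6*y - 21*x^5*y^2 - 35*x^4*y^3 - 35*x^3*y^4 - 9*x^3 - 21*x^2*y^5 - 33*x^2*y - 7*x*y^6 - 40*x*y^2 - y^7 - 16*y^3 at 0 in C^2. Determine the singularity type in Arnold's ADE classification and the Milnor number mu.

The Hessian of f at 0 has rank 0. Corank 2; j^3 = -(x + y)*(3*x + 4*y)^2 has shape L^2 M (L != M), so D-series; mu = 8 gives D_8.

Type D_{8}, Milnor number mu = 8.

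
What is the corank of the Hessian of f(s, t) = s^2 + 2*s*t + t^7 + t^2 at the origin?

Hessian at 0 has rank 1.

1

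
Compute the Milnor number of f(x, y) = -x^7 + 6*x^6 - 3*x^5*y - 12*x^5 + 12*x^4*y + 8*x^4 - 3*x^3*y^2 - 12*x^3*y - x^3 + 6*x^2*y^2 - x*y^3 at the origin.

7

The Hessian of f at 0 is [[0, 0], [0, 0]] with rank 0, so corank 2. A Groebner basis of the Jacobian ideal J(f) in C{x,y} is {3*x^2/4 + y^4 + y^3/4, x^3, x^2*y - x^2/4 - y^3/12, -x^2 + x*y^2 - y^3/3}; counting standard monomials gives mu = 7. Corank 2; j^3 = -x^3 is a perfect cube, so E-series; the 4-jet and mu = 7 give E_7.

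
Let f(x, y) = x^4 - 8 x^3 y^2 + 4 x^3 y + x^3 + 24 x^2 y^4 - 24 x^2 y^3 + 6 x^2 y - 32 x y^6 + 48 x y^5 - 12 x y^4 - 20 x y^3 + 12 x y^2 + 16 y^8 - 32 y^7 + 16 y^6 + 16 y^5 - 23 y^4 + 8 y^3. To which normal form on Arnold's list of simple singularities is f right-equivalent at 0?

E6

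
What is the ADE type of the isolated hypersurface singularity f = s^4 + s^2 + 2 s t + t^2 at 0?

The Hessian of f at 0 has rank 1. Corank 1: A-series; mu = 3 gives A_3.

A3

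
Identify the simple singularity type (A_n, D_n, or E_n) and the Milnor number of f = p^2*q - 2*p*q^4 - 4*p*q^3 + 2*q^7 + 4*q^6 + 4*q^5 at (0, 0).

The Hessian of f at 0 is [[0, 0], [0, 0]] with rank 0, so corank 2. A Groebner basis of the Jacobian ideal J(f) in C{p,q} is {p^2/6 + p*q^3 - 8*p*q^2/3 + 14*p*q/3 - 28*q^3/3, -p*q + q^4 + 2*q^3, p^3 + 4*p^2/3 - 16*p*q^2/3 + 16*p*q/3 - 32*q^3/3, p^2*q + 2*p^2/3 - 20*p*q^2/3 + 32*p*q/3 - 64*q^3/3}; counting standard monomials gives mu = 8. Corank 2; j^3 = p^2*q has shape L^2 M (L != M), so D-series; mu = 8 gives D_8.

Type D_{8}, Milnor number mu = 8.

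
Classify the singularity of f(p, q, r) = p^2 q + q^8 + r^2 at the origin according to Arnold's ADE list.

D_9

The Hessian of f at 0 is [[0, 0, 0], [0, 0, 0], [0, 0, 2]] with rank 1, so corank 2. A Groebner basis of the Jacobian ideal J(f) in C{p,q,r} is {p^2/8 + q^7, p^3, p*q, r}; counting standard monomials gives mu = 9. Corank 2; j^3 = p^2*q has shape L^2 M (L != M), so D-series; mu = 9 gives D_9.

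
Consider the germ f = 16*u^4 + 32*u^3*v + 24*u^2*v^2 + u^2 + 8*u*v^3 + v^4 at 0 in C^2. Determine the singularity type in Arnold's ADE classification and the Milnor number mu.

The Hessian of f at 0 has rank 1. Corank 1: A-series; mu = 3 gives A_3.

Type A_{3}, Milnor number mu = 3.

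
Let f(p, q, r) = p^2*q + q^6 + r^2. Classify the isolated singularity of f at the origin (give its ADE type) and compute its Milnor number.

The Hessian of f at 0 is [[0, 0, 0], [0, 0, 0], [0, 0, 2]] with rank 1, so corank 2. A Groebner basis of the Jacobian ideal J(f) in C{p,q,r} is {p^2/6 + q^5, p^3, p*q, r}; counting standard monomials gives mu = 7. Corank 2; j^3 = p^2*q has shape L^2 M (L != M), so D-series; mu = 7 gives D_7.

Type D_{7}, Milnor number mu = 7.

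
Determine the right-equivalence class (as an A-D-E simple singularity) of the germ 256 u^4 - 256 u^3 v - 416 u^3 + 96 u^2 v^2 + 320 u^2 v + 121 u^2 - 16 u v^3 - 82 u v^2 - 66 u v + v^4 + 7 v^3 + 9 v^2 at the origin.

The Hessian of f at 0 is [[242, -66], [-66, 18]] with rank 1, so corank 1. A Groebner basis of the Jacobian ideal J(f) in C{u,v} is {v^2, u - 3*v/11}; counting standard monomials gives mu = 2. Corank 1: A-series; mu = 2 gives A_2.

A2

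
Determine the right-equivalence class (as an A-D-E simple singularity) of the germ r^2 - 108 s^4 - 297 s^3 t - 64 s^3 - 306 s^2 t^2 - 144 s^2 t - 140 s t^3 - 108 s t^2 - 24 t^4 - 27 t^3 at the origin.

The Hessian of f at 0 has rank 1. Corank 2; j^3 = -(4*s + 3*t)^3 is a perfect cube, so E-series; the 4-jet and mu = 7 give E_7.

E7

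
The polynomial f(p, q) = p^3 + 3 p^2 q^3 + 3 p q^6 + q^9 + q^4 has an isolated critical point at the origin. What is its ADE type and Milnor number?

Type E_6, Milnor number mu = 6.

The Hessian of f at 0 has rank 0. Corank 2; j^3 = p^3 is a perfect cube, so E-series; the 4-jet and mu = 6 give E_6.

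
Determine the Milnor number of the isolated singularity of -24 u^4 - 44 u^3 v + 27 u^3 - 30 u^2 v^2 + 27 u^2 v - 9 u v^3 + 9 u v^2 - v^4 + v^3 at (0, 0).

7

The Hessian of f at 0 is [[0, 0], [0, 0]] with rank 0, so corank 2. A Groebner basis of the Jacobian ideal J(f) in C{u,v} is {19683*u^2/4 + 6561*u*v/2 + v^4 - 27*v^3/4 + 2187*v^2/4, u^3 - 135*u^2/4 - 45*u*v/2 + v^3/12 - 15*v^2/4, u^2*v + 243*u^2/4 + 81*u*v/2 - 7*v^3/36 + 27*v^2/4, -81*u^2 + u*v^2 - 54*u*v + 4*v^3/9 - 9*v^2}; counting standard monomials gives mu = 7. Corank 2; j^3 = (3*u + v)^3 is a perfect cube, so E-series; the 4-jet and mu = 7 give E_7.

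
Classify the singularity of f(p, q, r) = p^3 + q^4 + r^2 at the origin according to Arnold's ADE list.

E_{6}

The Hessian of f at 0 has rank 1. Corank 2; j^3 = p^3 is a perfect cube, so E-series; the 4-jet and mu = 6 give E_6.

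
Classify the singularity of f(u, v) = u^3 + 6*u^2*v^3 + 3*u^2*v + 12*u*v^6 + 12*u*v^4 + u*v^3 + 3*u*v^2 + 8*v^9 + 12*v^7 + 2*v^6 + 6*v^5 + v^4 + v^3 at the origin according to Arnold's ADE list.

The Hessian of f at 0 has rank 0. Corank 2; j^3 = (u + v)^3 is a perfect cube, so E-series; the 4-jet and mu = 7 give E_7.

E_7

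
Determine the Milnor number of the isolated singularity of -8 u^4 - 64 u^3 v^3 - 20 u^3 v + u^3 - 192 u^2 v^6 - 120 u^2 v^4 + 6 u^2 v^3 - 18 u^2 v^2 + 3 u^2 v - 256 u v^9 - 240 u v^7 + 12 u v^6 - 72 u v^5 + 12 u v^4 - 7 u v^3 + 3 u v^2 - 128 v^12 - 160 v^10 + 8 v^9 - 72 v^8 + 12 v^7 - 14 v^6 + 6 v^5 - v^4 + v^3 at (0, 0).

The Hessian of f at 0 is [[0, 0], [0, 0]] with rank 0, so corank 2. A Groebner basis of the Jacobian ideal J(f) in C{u,v} is {3*u^2/4 + 3*u*v/2 + v^4 + v^3/4 + 3*v^2/4, u^3 - 9*u^2/4 - 9*u*v/2 + v^3/4 - 9*v^2/4, u^2*v + 7*u^2/4 + 7*u*v/2 - 5*v^3/12 + 7*v^2/4, -u^2 + u*v^2 - 2*u*v + 2*v^3/3 - v^2}; counting standard monomials gives mu = 7. Corank 2; j^3 = (u + v)^3 is a perfect cube, so E-series; the 4-jet and mu = 7 give E_7.

7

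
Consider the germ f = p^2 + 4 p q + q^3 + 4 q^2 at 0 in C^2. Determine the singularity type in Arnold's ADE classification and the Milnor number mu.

Type A_{2}, Milnor number mu = 2.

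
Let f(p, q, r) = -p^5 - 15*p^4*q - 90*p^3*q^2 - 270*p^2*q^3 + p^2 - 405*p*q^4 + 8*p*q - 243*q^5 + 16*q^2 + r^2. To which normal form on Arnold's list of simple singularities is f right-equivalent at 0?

The Hessian of f at 0 has rank 2. Corank 1: A-series; mu = 4 gives A_4.

A_4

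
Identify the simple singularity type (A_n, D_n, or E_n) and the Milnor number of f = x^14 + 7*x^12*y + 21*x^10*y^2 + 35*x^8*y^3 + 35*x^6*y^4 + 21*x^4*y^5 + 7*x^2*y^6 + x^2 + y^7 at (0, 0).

Type A_{6}, Milnor number mu = 6.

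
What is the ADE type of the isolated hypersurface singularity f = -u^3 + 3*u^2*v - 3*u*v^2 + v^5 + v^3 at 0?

E8

The Hessian of f at 0 is [[0, 0], [0, 0]] with rank 0, so corank 2. A Groebner basis of the Jacobian ideal J(f) in C{u,v} is {v^4, u^2 - 2*u*v + v^2}; counting standard monomials gives mu = 8. Corank 2; j^3 = -(u - v)^3 is a perfect cube, so E-series; the 5-jet and mu = 8 give E_8.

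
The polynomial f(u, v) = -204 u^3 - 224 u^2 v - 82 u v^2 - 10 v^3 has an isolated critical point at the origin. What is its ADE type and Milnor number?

Type D_{4}, Milnor number mu = 4.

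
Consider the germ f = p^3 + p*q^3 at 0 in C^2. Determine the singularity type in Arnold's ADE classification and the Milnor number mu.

Type E_7, Milnor number mu = 7.

The Hessian of f at 0 has rank 0. Corank 2; j^3 = p^3 is a perfect cube, so E-series; the 4-jet and mu = 7 give E_7.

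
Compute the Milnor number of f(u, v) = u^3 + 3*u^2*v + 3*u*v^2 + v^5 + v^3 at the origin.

The Hessian of f at 0 has rank 0. Corank 2; j^3 = (u + v)^3 is a perfect cube, so E-series; the 5-jet and mu = 8 give E_8.

8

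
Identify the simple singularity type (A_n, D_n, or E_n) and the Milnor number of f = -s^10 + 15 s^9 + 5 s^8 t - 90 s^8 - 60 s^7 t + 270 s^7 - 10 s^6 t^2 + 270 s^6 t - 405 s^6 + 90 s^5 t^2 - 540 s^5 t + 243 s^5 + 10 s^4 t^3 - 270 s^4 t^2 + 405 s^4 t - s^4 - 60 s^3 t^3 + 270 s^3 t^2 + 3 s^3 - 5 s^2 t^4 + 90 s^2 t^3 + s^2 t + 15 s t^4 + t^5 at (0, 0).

The Hessian of f at 0 is [[0, 0], [0, 0]] with rank 0, so corank 2. A Groebner basis of the Jacobian ideal J(f) in C{s,t} is {-s*t/15 + t^4, s*t^2, s^2 + s*t/3}; counting standard monomials gives mu = 6. Corank 2; j^3 = s^2*(3*s + t) has shape L^2 M (L != M), so D-series; mu = 6 gives D_6.

Type D_6, Milnor number mu = 6.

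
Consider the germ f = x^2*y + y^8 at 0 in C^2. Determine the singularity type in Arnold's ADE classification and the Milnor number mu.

Type D_9, Milnor number mu = 9.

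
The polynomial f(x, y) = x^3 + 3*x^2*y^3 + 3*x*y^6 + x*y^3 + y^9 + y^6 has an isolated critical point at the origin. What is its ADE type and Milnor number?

Type E7, Milnor number mu = 7.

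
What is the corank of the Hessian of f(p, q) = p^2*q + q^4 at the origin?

2

Hessian at 0 has rank 0.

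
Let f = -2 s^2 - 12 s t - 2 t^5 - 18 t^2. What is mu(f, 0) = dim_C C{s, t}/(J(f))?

4

The Hessian of f at 0 has rank 1. Corank 1: A-series; mu = 4 gives A_4.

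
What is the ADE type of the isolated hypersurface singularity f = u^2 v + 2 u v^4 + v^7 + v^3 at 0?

D_{4}

The Hessian of f at 0 is [[0, 0], [0, 0]] with rank 0, so corank 2. A Groebner basis of the Jacobian ideal J(f) in C{u,v} is {v^3, u^2 + 3*v^2, u*v}; counting standard monomials gives mu = 4. Corank 2; j^3 = v*(u^2 + v^2) splits into three distinct lines over C (the quadratic factor has nonzero discriminant), so D_4.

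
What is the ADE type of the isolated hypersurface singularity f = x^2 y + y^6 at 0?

D_{7}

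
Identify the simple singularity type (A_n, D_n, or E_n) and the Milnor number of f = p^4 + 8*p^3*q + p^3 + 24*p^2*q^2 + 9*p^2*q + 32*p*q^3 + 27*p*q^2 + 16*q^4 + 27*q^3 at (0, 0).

The Hessian of f at 0 has rank 0. Corank 2; j^3 = (p + 3*q)^3 is a perfect cube, so E-series; the 4-jet and mu = 6 give E_6.

Type E_6, Milnor number mu = 6.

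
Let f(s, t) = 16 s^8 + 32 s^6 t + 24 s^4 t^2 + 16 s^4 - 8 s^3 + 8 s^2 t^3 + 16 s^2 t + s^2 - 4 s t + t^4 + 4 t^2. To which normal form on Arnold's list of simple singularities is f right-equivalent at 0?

A_3

The Hessian of f at 0 has rank 1. Corank 1: A-series; mu = 3 gives A_3.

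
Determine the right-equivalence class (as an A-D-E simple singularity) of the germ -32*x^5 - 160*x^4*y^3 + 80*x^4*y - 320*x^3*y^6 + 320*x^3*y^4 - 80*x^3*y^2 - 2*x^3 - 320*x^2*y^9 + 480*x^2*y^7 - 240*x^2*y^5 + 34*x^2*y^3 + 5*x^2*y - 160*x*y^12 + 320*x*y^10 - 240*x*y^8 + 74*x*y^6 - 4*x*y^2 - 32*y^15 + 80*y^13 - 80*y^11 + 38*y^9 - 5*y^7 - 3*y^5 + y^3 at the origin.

D_6

The Hessian of f at 0 has rank 0. Corank 2; j^3 = -(x - y)^2*(2*x - y) has shape L^2 M (L != M), so D-series; mu = 6 gives D_6.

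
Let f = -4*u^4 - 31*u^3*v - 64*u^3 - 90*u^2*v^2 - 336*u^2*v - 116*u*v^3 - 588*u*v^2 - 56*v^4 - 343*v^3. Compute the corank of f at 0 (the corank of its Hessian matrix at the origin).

2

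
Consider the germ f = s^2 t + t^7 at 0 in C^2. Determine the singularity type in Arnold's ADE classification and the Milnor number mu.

Type D8, Milnor number mu = 8.

The Hessian of f at 0 has rank 0. Corank 2; j^3 = s^2*t has shape L^2 M (L != M), so D-series; mu = 8 gives D_8.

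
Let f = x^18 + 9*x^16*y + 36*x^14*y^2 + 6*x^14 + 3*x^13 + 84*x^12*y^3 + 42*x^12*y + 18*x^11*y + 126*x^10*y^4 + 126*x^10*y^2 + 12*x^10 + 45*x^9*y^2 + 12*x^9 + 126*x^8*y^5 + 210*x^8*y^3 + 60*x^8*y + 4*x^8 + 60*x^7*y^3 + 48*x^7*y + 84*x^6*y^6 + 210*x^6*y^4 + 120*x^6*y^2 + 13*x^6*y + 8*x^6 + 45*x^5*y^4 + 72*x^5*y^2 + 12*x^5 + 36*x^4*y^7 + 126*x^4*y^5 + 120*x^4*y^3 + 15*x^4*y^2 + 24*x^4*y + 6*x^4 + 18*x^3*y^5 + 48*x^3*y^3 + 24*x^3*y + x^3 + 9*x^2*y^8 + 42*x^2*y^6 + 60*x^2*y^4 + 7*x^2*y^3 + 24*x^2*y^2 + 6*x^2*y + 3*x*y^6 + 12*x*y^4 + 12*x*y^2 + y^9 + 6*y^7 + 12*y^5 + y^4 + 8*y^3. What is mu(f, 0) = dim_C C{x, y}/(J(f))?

The Hessian of f at 0 has rank 0. Corank 2; j^3 = (x + 2*y)^3 is a perfect cube, so E-series; the 4-jet and mu = 6 give E_6.

6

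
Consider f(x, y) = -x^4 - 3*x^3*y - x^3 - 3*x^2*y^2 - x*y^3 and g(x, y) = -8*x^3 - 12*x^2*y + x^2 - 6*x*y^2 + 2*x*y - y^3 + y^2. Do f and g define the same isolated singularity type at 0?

No.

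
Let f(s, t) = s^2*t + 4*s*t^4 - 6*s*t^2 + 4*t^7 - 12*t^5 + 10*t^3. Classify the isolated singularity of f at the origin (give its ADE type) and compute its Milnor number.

Type D4, Milnor number mu = 4.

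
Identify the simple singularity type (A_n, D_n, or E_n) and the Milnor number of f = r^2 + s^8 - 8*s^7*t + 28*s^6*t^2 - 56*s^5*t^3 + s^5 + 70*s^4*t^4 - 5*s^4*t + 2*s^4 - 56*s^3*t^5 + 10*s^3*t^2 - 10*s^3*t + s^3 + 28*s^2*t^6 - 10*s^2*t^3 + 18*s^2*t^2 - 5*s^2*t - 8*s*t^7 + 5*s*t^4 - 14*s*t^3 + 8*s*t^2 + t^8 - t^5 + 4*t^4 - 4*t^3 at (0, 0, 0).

The Hessian of f at 0 has rank 1. Corank 2; j^3 = (s - 2*t)^2*(s - t) has shape L^2 M (L != M), so D-series; mu = 9 gives D_9.

Type D_{9}, Milnor number mu = 9.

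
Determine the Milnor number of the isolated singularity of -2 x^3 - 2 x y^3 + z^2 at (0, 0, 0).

7

The Hessian of f at 0 has rank 1. Corank 2; j^3 = -2*x^3 is a perfect cube, so E-series; the 4-jet and mu = 7 give E_7.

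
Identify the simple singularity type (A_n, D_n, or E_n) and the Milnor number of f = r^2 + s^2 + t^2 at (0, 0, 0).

Type A_{1}, Milnor number mu = 1.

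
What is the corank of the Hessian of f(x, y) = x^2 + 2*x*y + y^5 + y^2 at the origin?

1

The Hessian at 0 is [[2, 2], [2, 2]] of rank 1; hence corank 1.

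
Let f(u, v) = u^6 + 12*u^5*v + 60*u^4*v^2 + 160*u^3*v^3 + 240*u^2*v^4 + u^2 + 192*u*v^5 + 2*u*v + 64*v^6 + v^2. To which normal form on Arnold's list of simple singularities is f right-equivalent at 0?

The Hessian of f at 0 has rank 1. Corank 1: A-series; mu = 5 gives A_5.

A5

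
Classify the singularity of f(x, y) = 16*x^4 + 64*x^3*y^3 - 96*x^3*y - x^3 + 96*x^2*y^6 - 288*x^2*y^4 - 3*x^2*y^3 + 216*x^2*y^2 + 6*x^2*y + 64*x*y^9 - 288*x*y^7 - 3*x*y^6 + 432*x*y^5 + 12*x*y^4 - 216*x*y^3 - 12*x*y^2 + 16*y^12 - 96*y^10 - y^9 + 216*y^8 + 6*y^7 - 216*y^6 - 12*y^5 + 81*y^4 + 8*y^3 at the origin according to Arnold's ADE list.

E6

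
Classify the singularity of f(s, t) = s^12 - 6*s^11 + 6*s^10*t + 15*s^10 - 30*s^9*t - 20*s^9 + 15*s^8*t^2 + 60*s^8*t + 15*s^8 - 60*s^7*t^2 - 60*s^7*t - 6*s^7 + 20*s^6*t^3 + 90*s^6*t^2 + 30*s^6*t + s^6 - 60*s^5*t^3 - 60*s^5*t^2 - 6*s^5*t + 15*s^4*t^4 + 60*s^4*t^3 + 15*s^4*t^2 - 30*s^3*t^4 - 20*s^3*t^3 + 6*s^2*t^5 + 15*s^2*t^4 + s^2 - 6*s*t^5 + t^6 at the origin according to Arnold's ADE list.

The Hessian of f at 0 has rank 1. Corank 1: A-series; mu = 5 gives A_5.

A5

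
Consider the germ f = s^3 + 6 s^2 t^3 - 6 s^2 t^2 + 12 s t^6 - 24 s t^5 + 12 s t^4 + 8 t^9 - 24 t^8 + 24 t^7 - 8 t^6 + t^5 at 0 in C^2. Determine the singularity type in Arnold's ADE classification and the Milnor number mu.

The Hessian of f at 0 has rank 0. Corank 2; j^3 = s^3 is a perfect cube, so E-series; the 5-jet and mu = 8 give E_8.

Type E8, Milnor number mu = 8.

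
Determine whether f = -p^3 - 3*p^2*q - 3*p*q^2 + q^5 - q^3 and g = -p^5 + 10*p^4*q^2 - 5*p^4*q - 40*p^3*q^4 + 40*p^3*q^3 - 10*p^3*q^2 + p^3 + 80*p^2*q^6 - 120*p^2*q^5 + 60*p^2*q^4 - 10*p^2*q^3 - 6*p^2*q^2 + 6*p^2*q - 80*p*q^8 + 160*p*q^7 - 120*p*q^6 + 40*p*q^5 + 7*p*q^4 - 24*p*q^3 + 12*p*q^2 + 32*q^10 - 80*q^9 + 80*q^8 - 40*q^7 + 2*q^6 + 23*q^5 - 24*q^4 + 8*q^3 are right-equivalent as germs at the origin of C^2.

The Hessian of f at 0 has rank 0. Corank 2; j^3 = -(p + q)^3 is a perfect cube, so E-series; the 5-jet and mu = 8 give E_8. The Hessian of g at 0 has rank 0. Corank 2; j^3 = (p + 2*q)^3 is a perfect cube, so E-series; the 5-jet and mu = 8 give E_8. Both have type E_8, hence right-equivalent.

Yes.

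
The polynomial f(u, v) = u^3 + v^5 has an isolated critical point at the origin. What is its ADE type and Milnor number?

Type E_{8}, Milnor number mu = 8.

The Hessian of f at 0 is [[0, 0], [0, 0]] with rank 0, so corank 2. A Groebner basis of the Jacobian ideal J(f) in C{u,v} is {v^4, u^2}; counting standard monomials gives mu = 8. Corank 2; j^3 = u^3 is a perfect cube, so E-series; the 5-jet and mu = 8 give E_8.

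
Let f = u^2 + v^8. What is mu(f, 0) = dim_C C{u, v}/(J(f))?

7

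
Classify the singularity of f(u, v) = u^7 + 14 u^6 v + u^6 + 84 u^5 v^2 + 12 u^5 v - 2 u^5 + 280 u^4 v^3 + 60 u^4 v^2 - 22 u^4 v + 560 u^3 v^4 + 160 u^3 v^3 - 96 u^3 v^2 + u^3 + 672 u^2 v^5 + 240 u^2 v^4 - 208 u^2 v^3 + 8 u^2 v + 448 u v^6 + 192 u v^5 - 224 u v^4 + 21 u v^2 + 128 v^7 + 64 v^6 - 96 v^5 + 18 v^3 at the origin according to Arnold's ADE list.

The Hessian of f at 0 is [[0, 0], [0, 0]] with rank 0, so corank 2. A Groebner basis of the Jacobian ideal J(f) in C{u,v} is {-u^2 - 5*u*v + v^4 - 6*v^2, u^3 + 9*u^2/2 + 27*u*v + 27*v^3 + 81*v^2/2, u^2*v - u^2 - 6*u*v - 9*v^3 - 9*v^2, u^2/6 + u*v^2 + u*v + 3*v^3 + 3*v^2/2}; counting standard monomials gives mu = 7. Corank 2; j^3 = (u + 2*v)*(u + 3*v)^2 has shape L^2 M (L != M), so D-series; mu = 7 gives D_7.

D7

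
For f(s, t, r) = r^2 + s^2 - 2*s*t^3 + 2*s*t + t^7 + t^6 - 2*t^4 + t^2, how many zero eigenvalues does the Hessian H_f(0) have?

1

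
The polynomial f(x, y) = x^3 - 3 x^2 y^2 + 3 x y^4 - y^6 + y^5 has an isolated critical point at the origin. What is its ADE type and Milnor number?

The Hessian of f at 0 has rank 0. Corank 2; j^3 = x^3 is a perfect cube, so E-series; the 5-jet and mu = 8 give E_8.

Type E_{8}, Milnor number mu = 8.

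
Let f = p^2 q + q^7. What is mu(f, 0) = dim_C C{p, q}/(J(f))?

8

The Hessian of f at 0 has rank 0. Corank 2; j^3 = p^2*q has shape L^2 M (L != M), so D-series; mu = 8 gives D_8.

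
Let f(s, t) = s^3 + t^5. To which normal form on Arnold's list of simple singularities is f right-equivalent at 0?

The Hessian of f at 0 has rank 0. Corank 2; j^3 = s^3 is a perfect cube, so E-series; the 5-jet and mu = 8 give E_8.

E_{8}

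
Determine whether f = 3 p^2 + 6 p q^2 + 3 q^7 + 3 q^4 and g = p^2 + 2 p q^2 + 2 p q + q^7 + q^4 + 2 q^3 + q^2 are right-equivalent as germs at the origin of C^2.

The Hessian of f at 0 is [[6, 0], [0, 0]] with rank 1, so corank 1. A Groebner basis of the Jacobian ideal J(f) in C{p,q} is {p^3, p + q^2}; counting standard monomials gives mu = 6. Corank 1: A-series; mu = 6 gives A_6. The Hessian of g at 0 is [[2, 2], [2, 2]] with rank 1, so corank 1. A Groebner basis of the Jacobian ideal J(g) in C{p,q} is {p^3 + 3*p^2*q - 3*p^2 - 4*p*q + p + q, p + q^2 + q}; counting standard monomials gives mu = 6. Corank 1: A-series; mu = 6 gives A_6. Both have type A_6, hence right-equivalent.

Yes.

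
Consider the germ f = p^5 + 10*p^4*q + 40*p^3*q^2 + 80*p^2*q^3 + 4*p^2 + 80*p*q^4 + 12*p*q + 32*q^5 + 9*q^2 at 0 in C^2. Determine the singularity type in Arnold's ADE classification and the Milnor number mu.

Type A_4, Milnor number mu = 4.

The Hessian of f at 0 is [[8, 12], [12, 18]] with rank 1, so corank 1. A Groebner basis of the Jacobian ideal J(f) in C{p,q} is {q^4, p + 3*q/2}; counting standard monomials gives mu = 4. Corank 1: A-series; mu = 4 gives A_4.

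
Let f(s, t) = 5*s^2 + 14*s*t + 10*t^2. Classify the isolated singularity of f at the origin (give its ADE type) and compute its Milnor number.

Type A1, Milnor number mu = 1.

The Hessian of f at 0 is [[10, 14], [14, 20]] with rank 2, so corank 0. A Groebner basis of the Jacobian ideal J(f) in C{s,t} is {s, t}; counting standard monomials gives mu = 1. Corank 0: nondegenerate Morse point, so A_1.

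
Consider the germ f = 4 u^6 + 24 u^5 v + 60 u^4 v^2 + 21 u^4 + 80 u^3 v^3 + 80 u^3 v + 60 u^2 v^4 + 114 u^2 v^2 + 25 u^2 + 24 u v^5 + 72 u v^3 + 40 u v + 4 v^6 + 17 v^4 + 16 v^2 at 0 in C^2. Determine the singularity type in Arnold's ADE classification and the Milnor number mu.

Type A_{3}, Milnor number mu = 3.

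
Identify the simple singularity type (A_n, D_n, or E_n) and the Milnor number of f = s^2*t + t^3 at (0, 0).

The Hessian of f at 0 is [[0, 0], [0, 0]] with rank 0, so corank 2. A Groebner basis of the Jacobian ideal J(f) in C{s,t} is {t^3, s^2 + 3*t^2, s*t}; counting standard monomials gives mu = 4. Corank 2; j^3 = t*(s^2 + t^2) splits into three distinct lines over C (the quadratic factor has nonzero discriminant), so D_4.

Type D_{4}, Milnor number mu = 4.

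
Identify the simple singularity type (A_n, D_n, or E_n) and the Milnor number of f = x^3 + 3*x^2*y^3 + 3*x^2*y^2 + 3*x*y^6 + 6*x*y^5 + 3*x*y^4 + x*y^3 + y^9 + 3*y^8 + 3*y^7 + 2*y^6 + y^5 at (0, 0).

Type E7, Milnor number mu = 7.

The Hessian of f at 0 has rank 0. Corank 2; j^3 = x^3 is a perfect cube, so E-series; the 4-jet and mu = 7 give E_7.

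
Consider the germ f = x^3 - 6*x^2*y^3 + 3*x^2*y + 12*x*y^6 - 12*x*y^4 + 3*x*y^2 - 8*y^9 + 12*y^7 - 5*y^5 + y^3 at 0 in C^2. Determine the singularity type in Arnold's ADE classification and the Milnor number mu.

The Hessian of f at 0 is [[0, 0], [0, 0]] with rank 0, so corank 2. A Groebner basis of the Jacobian ideal J(f) in C{x,y} is {-x^2/4 + x*y^3 - x*y/2 - y^2/4, y^4, x^3 - 3*x*y^2 - 2*y^3, x^2*y + 2*x*y^2 + y^3}; counting standard monomials gives mu = 8. Corank 2; j^3 = (x + y)^3 is a perfect cube, so E-series; the 5-jet and mu = 8 give E_8.

Type E_8, Milnor number mu = 8.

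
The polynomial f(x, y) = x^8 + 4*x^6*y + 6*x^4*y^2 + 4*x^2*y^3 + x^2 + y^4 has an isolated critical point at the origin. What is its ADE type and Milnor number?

The Hessian of f at 0 has rank 1. Corank 1: A-series; mu = 3 gives A_3.

Type A3, Milnor number mu = 3.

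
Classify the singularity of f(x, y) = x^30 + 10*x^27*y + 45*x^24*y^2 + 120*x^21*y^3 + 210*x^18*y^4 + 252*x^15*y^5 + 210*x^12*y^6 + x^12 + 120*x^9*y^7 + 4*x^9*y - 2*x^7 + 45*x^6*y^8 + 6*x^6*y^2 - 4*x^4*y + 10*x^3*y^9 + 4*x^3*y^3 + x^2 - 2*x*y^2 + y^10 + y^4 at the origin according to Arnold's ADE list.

A_9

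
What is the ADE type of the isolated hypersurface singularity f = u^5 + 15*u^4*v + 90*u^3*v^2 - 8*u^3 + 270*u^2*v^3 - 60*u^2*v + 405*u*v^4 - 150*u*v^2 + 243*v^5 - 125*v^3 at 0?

E_8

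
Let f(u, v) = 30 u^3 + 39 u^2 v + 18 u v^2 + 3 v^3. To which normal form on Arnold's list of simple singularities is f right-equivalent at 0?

D4

The Hessian of f at 0 has rank 0. Corank 2; j^3 = 3*(2*u + v)*(5*u^2 + 4*u*v + v^2) splits into three distinct lines over C (the quadratic factor has nonzero discriminant), so D_4.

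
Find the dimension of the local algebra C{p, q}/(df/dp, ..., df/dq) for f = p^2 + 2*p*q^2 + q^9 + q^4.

8

The Hessian of f at 0 is [[2, 0], [0, 0]] with rank 1, so corank 1. A Groebner basis of the Jacobian ideal J(f) in C{p,q} is {p^4, p + q^2}; counting standard monomials gives mu = 8. Corank 1: A-series; mu = 8 gives A_8.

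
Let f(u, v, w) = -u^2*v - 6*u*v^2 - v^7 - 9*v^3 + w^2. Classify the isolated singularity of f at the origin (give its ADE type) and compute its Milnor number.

Type D_{8}, Milnor number mu = 8.

The Hessian of f at 0 is [[0, 0, 0], [0, 0, 0], [0, 0, 2]] with rank 1, so corank 2. A Groebner basis of the Jacobian ideal J(f) in C{u,v,w} is {u^2/7 + v^6 - 9*v^2/7, u^3 + 27*v^3, u*v + 3*v^2, w}; counting standard monomials gives mu = 8. Corank 2; j^3 = -v*(u + 3*v)^2 has shape L^2 M (L != M), so D-series; mu = 8 gives D_8.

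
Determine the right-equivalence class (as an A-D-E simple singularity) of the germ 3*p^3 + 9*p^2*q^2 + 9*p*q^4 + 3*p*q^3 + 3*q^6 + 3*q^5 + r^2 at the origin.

The Hessian of f at 0 is [[0, 0, 0], [0, 0, 0], [0, 0, 2]] with rank 1, so corank 2. A Groebner basis of the Jacobian ideal J(f) in C{p,q,r} is {-p^2 + q^4 - q^3/3, p^3, p^2*q + p^2/3 + q^3/9, p^2 + p*q^2 + q^3/3, r}; counting standard monomials gives mu = 7. Corank 2; j^3 = 3*p^3 is a perfect cube, so E-series; the 4-jet and mu = 7 give E_7.

E_{7}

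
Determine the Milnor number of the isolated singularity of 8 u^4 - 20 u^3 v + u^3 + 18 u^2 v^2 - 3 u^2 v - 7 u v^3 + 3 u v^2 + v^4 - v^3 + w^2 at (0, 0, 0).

7

The Hessian of f at 0 has rank 1. Corank 2; j^3 = (u - v)^3 is a perfect cube, so E-series; the 4-jet and mu = 7 give E_7.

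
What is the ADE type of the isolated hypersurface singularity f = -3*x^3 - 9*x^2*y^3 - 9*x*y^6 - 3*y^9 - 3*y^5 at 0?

E_{8}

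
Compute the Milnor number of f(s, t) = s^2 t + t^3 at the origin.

The Hessian of f at 0 has rank 0. Corank 2; j^3 = t*(s^2 + t^2) splits into three distinct lines over C (the quadratic factor has nonzero discriminant), so D_4.

4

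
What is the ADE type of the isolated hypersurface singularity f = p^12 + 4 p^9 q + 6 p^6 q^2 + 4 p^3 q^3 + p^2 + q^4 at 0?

A3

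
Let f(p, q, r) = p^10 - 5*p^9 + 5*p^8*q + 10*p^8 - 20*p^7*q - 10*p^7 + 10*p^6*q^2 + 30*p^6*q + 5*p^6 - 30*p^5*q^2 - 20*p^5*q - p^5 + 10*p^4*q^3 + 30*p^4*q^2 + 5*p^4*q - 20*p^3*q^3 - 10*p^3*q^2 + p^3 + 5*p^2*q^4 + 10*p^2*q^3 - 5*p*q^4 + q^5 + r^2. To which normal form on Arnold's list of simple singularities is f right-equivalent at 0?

The Hessian of f at 0 has rank 1. Corank 2; j^3 = p^3 is a perfect cube, so E-series; the 5-jet and mu = 8 give E_8.

E8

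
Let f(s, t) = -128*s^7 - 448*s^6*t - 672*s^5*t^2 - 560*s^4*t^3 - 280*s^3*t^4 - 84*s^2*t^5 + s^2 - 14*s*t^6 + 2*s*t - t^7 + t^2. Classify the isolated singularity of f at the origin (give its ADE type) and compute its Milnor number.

The Hessian of f at 0 is [[2, 2], [2, 2]] with rank 1, so corank 1. A Groebner basis of the Jacobian ideal J(f) in C{s,t} is {t^6, s + t}; counting standard monomials gives mu = 6. Corank 1: A-series; mu = 6 gives A_6.

Type A_{6}, Milnor number mu = 6.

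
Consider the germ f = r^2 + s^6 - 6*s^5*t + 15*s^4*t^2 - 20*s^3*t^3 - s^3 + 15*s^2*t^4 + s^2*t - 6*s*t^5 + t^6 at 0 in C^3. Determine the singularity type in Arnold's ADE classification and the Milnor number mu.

The Hessian of f at 0 has rank 1. Corank 2; j^3 = -s^2*(s - t) has shape L^2 M (L != M), so D-series; mu = 7 gives D_7.

Type D_7, Milnor number mu = 7.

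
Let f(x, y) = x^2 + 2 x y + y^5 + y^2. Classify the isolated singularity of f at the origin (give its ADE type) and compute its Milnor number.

Type A4, Milnor number mu = 4.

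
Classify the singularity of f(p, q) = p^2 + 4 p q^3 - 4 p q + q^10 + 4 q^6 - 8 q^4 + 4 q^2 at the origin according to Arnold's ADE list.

The Hessian of f at 0 is [[2, -4], [-4, 8]] with rank 1, so corank 1. A Groebner basis of the Jacobian ideal J(f) in C{p,q} is {p^3 - 6*p^2*q + 12*p*q^2 + 4*p - 8*q, p/2 + q^3 - q}; counting standard monomials gives mu = 9. Corank 1: A-series; mu = 9 gives A_9.

A_9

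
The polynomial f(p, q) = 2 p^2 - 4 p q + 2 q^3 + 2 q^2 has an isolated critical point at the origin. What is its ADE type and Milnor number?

Type A_2, Milnor number mu = 2.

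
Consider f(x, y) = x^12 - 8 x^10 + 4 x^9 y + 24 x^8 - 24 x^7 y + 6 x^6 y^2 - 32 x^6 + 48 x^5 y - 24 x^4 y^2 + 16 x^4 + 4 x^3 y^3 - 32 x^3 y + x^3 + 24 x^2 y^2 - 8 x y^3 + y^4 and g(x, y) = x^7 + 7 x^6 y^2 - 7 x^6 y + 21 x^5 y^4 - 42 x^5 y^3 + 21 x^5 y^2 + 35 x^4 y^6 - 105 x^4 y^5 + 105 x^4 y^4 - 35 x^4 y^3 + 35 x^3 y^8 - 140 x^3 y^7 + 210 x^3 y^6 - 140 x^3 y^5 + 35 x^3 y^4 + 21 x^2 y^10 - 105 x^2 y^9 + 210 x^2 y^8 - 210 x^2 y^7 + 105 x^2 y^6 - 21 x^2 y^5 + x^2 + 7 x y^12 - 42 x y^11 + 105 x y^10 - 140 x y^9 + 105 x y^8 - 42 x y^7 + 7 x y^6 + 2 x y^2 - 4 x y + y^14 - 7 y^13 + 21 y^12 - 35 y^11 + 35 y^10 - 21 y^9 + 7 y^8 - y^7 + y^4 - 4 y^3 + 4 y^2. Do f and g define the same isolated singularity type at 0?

No.

The Hessian of f at 0 is [[0, 0], [0, 0]] with rank 0, so corank 2. A Groebner basis of the Jacobian ideal J(f) in C{x,y} is {y^4, x*y^2 - y^3/6, x^2}; counting standard monomials gives mu = 6. Corank 2; j^3 = x^3 is a perfect cube, so E-series; the 4-jet and mu = 6 give E_6. The Hessian of g at 0 is [[2, -4], [-4, 8]] with rank 1, so corank 1. A Groebner basis of the Jacobian ideal J(g) in C{x,y} is {x^3 - 6*x^2*y - 12*x^2 + 32*x*y + 16*x - 32*y, x + y^2 - 2*y}; counting standard monomials gives mu = 6. Corank 1: A-series; mu = 6 gives A_6. f is E_6 but g is A_6, hence not right-equivalent.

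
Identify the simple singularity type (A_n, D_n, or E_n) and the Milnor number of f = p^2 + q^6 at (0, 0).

Type A_5, Milnor number mu = 5.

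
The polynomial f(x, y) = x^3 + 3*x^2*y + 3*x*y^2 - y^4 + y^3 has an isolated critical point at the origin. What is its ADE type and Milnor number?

The Hessian of f at 0 is [[0, 0], [0, 0]] with rank 0, so corank 2. A Groebner basis of the Jacobian ideal J(f) in C{x,y} is {y^3, x^2 + 2*x*y + y^2}; counting standard monomials gives mu = 6. Corank 2; j^3 = (x + y)^3 is a perfect cube, so E-series; the 4-jet and mu = 6 give E_6.

Type E_6, Milnor number mu = 6.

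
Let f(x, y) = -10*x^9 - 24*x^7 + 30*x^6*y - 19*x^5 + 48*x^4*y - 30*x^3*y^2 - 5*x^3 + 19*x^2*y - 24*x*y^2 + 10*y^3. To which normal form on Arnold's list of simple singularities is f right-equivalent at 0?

The Hessian of f at 0 has rank 0. Corank 2; j^3 = -(x - y)*(5*x^2 - 14*x*y + 10*y^2) splits into three distinct lines over C (the quadratic factor has nonzero discriminant), so D_4.

D_{4}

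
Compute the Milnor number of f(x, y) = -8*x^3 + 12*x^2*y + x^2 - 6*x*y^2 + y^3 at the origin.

2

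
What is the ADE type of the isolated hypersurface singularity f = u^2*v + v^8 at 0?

D_9

The Hessian of f at 0 is [[0, 0], [0, 0]] with rank 0, so corank 2. A Groebner basis of the Jacobian ideal J(f) in C{u,v} is {u^2/8 + v^7, u^3, u*v}; counting standard monomials gives mu = 9. Corank 2; j^3 = u^2*v has shape L^2 M (L != M), so D-series; mu = 9 gives D_9.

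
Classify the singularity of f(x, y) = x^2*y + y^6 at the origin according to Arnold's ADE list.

The Hessian of f at 0 has rank 0. Corank 2; j^3 = x^2*y has shape L^2 M (L != M), so D-series; mu = 7 gives D_7.

D_{7}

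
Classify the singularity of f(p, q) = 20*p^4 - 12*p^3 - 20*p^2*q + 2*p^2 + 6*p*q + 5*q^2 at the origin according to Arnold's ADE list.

A_{1}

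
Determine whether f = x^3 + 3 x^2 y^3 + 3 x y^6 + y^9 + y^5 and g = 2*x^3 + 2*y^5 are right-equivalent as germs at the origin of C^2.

The Hessian of f at 0 has rank 0. Corank 2; j^3 = x^3 is a perfect cube, so E-series; the 5-jet and mu = 8 give E_8. The Hessian of g at 0 has rank 0. Corank 2; j^3 = 2*x^3 is a perfect cube, so E-series; the 5-jet and mu = 8 give E_8. Both have type E_8, hence right-equivalent.

Yes.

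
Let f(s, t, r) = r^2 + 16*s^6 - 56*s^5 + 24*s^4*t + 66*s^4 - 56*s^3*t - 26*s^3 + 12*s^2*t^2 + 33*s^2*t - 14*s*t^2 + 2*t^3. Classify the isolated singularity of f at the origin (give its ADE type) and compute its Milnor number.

Type D4, Milnor number mu = 4.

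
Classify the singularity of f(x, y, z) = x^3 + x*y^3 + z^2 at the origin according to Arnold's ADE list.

The Hessian of f at 0 is [[0, 0, 0], [0, 0, 0], [0, 0, 2]] with rank 1, so corank 2. A Groebner basis of the Jacobian ideal J(f) in C{x,y,z} is {x^3, x*y^2, 3*x^2 + y^3, z}; counting standard monomials gives mu = 7. Corank 2; j^3 = x^3 is a perfect cube, so E-series; the 4-jet and mu = 7 give E_7.

E_{7}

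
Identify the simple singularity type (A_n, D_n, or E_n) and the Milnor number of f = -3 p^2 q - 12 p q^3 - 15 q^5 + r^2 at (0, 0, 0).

The Hessian of f at 0 has rank 1. Corank 2; j^3 = -3*p^2*q has shape L^2 M (L != M), so D-series; mu = 6 gives D_6.

Type D_6, Milnor number mu = 6.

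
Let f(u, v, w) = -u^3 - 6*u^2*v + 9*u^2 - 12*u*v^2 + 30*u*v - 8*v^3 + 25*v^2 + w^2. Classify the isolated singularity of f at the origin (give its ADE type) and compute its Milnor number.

Type A2, Milnor number mu = 2.

The Hessian of f at 0 has rank 2. Corank 1: A-series; mu = 2 gives A_2.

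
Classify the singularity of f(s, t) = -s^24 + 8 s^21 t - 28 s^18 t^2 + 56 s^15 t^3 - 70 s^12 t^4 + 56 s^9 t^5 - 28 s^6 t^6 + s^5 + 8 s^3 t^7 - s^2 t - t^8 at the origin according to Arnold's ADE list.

D_{9}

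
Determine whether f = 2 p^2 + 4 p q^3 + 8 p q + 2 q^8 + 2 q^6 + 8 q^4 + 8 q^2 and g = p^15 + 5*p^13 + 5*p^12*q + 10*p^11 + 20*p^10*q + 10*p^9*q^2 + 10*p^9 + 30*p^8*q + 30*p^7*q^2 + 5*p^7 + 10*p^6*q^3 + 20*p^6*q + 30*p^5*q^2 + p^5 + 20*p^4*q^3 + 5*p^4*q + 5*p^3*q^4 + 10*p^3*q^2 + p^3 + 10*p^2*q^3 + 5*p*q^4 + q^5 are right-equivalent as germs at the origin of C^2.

The Hessian of f at 0 is [[4, 8], [8, 16]] with rank 1, so corank 1. A Groebner basis of the Jacobian ideal J(f) in C{p,q} is {p^3 - 12*p*q^2 + 16*p + 32*q, p^2*q + 4*p*q^2 - 4*p - 8*q, p + q^3 + 2*q}; counting standard monomials gives mu = 7. Corank 1: A-series; mu = 7 gives A_7. The Hessian of g at 0 is [[0, 0], [0, 0]] with rank 0, so corank 2. A Groebner basis of the Jacobian ideal J(g) in C{p,q} is {q^5, p*q^3 + q^4/4, p^2}; counting standard monomials gives mu = 8. Corank 2; j^3 = p^3 is a perfect cube, so E-series; the 5-jet and mu = 8 give E_8. f is A_7 but g is E_8, hence not right-equivalent.

No.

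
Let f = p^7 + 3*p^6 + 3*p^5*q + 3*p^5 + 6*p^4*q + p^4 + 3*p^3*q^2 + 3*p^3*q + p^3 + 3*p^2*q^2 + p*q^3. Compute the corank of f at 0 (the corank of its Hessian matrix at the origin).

2

Hessian at 0 has rank 0.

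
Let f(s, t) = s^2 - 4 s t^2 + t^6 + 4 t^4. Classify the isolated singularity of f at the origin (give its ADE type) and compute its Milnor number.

The Hessian of f at 0 is [[2, 0], [0, 0]] with rank 1, so corank 1. A Groebner basis of the Jacobian ideal J(f) in C{s,t} is {s^3, s^2*t, -s/2 + t^2}; counting standard monomials gives mu = 5. Corank 1: A-series; mu = 5 gives A_5.

Type A_{5}, Milnor number mu = 5.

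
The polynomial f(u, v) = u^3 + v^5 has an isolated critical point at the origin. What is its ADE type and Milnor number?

Type E_{8}, Milnor number mu = 8.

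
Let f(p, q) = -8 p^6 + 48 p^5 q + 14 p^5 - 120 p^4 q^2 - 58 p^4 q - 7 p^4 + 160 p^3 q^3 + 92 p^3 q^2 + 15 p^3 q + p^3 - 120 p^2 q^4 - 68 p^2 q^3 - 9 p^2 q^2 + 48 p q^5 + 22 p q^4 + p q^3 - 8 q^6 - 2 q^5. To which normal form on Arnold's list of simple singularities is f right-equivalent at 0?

E7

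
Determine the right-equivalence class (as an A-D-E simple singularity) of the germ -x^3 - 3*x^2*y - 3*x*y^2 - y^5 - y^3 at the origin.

E8

The Hessian of f at 0 is [[0, 0], [0, 0]] with rank 0, so corank 2. A Groebner basis of the Jacobian ideal J(f) in C{x,y} is {y^4, x^2 + 2*x*y + y^2}; counting standard monomials gives mu = 8. Corank 2; j^3 = -(x + y)^3 is a perfect cube, so E-series; the 5-jet and mu = 8 give E_8.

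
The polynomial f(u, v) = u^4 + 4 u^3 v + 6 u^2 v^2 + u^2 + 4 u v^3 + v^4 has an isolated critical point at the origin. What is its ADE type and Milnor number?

Type A3, Milnor number mu = 3.

The Hessian of f at 0 is [[2, 0], [0, 0]] with rank 1, so corank 1. A Groebner basis of the Jacobian ideal J(f) in C{u,v} is {v^3, u}; counting standard monomials gives mu = 3. Corank 1: A-series; mu = 3 gives A_3.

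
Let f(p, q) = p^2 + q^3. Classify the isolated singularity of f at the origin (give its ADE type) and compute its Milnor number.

The Hessian of f at 0 has rank 1. Corank 1: A-series; mu = 2 gives A_2.

Type A_{2}, Milnor number mu = 2.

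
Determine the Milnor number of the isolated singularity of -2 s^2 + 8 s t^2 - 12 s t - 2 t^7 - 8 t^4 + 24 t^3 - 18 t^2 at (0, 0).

The Hessian of f at 0 is [[-4, -12], [-12, -36]] with rank 1, so corank 1. A Groebner basis of the Jacobian ideal J(f) in C{s,t} is {s^3 + 9*s^2*t + 27*s^2/2 + 54*s*t + 81*s/4 + 243*t/4, -s/2 + t^2 - 3*t/2}; counting standard monomials gives mu = 6. Corank 1: A-series; mu = 6 gives A_6.

6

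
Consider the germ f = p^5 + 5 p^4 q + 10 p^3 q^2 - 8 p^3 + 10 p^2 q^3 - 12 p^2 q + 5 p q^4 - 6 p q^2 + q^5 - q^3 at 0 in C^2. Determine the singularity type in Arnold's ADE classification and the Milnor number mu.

Type E_{8}, Milnor number mu = 8.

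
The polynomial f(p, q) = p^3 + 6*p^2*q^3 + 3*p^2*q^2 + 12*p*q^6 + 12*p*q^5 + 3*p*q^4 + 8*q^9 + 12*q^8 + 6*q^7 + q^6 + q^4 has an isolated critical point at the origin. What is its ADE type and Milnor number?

Type E_{6}, Milnor number mu = 6.

The Hessian of f at 0 is [[0, 0], [0, 0]] with rank 0, so corank 2. A Groebner basis of the Jacobian ideal J(f) in C{p,q} is {p^3, p^2*q, p^2/2 + p*q^2, q^3}; counting standard monomials gives mu = 6. Corank 2; j^3 = p^3 is a perfect cube, so E-series; the 4-jet and mu = 6 give E_6.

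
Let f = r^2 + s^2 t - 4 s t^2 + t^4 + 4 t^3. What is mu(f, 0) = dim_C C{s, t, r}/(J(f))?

The Hessian of f at 0 is [[0, 0, 0], [0, 0, 0], [0, 0, 2]] with rank 1, so corank 2. A Groebner basis of the Jacobian ideal J(f) in C{s,t,r} is {s^3 + 2*s^2 - 8*t^2, s^2/4 + t^3 - t^2, s*t - 2*t^2, r}; counting standard monomials gives mu = 5. Corank 2; j^3 = t*(s - 2*t)^2 has shape L^2 M (L != M), so D-series; mu = 5 gives D_5.

5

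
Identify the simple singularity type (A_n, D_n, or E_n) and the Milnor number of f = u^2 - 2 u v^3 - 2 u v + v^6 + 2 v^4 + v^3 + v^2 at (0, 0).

The Hessian of f at 0 has rank 1. Corank 1: A-series; mu = 2 gives A_2.

Type A_2, Milnor number mu = 2.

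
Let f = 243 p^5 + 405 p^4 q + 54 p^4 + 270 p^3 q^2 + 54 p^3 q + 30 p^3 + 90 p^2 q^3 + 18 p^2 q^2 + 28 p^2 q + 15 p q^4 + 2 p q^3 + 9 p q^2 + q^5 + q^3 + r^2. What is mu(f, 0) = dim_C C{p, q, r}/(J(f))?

4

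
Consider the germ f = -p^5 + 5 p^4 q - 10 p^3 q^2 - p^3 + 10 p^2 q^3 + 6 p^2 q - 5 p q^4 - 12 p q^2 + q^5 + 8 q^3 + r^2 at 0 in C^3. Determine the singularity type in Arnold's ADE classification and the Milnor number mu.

Type E_{8}, Milnor number mu = 8.

The Hessian of f at 0 has rank 1. Corank 2; j^3 = -(p - 2*q)^3 is a perfect cube, so E-series; the 5-jet and mu = 8 give E_8.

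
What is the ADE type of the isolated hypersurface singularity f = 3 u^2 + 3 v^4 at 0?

A_{3}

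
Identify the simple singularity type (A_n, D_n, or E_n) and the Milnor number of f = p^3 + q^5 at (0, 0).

The Hessian of f at 0 is [[0, 0], [0, 0]] with rank 0, so corank 2. A Groebner basis of the Jacobian ideal J(f) in C{p,q} is {q^4, p^2}; counting standard monomials gives mu = 8. Corank 2; j^3 = p^3 is a perfect cube, so E-series; the 5-jet and mu = 8 give E_8.

Type E8, Milnor number mu = 8.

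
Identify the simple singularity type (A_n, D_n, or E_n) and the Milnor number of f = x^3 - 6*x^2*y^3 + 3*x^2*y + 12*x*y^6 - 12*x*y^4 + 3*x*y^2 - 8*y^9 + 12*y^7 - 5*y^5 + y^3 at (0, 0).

Type E_8, Milnor number mu = 8.

The Hessian of f at 0 has rank 0. Corank 2; j^3 = (x + y)^3 is a perfect cube, so E-series; the 5-jet and mu = 8 give E_8.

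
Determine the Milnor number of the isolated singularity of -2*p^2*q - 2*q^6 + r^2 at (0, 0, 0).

The Hessian of f at 0 is [[0, 0, 0], [0, 0, 0], [0, 0, 2]] with rank 1, so corank 2. A Groebner basis of the Jacobian ideal J(f) in C{p,q,r} is {p^2/6 + q^5, p^3, p*q, r}; counting standard monomials gives mu = 7. Corank 2; j^3 = -2*p^2*q has shape L^2 M (L != M), so D-series; mu = 7 gives D_7.

7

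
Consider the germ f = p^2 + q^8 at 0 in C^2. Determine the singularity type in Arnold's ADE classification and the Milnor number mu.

Type A_7, Milnor number mu = 7.

The Hessian of f at 0 is [[2, 0], [0, 0]] with rank 1, so corank 1. A Groebner basis of the Jacobian ideal J(f) in C{p,q} is {q^7, p}; counting standard monomials gives mu = 7. Corank 1: A-series; mu = 7 gives A_7.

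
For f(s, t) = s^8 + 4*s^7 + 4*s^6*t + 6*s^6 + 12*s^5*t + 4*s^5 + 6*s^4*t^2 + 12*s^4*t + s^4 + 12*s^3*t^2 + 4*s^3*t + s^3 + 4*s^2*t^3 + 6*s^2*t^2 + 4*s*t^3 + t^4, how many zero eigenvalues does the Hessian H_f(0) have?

2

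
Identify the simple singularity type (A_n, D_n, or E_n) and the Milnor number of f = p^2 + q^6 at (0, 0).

Type A_5, Milnor number mu = 5.

The Hessian of f at 0 is [[2, 0], [0, 0]] with rank 1, so corank 1. A Groebner basis of the Jacobian ideal J(f) in C{p,q} is {q^5, p}; counting standard monomials gives mu = 5. Corank 1: A-series; mu = 5 gives A_5.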